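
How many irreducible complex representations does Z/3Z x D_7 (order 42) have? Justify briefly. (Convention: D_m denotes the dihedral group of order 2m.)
15

Explanation: The number of irreducible complex representations of a finite group equals its number of conjugacy classes. For a direct product, #classes(G x H) = #classes(G) * #classes(H). Z/3Z has 3 classes (abelian), D_7 has 5 classes, so 3 * 5 = 15, so Z/3Z x D_7 (order 42) has exactly 15 irreducible complex representations.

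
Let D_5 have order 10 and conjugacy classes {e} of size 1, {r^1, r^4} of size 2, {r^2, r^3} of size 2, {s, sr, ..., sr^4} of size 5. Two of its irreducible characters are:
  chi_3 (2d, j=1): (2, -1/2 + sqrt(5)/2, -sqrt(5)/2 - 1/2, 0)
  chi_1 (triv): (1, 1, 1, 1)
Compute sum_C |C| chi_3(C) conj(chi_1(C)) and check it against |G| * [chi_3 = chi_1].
Sum = 0; so <chi_3, chi_1> = 0 (distinct irreducibles are orthogonal).

Details: Compute term by term over conjugacy classes (|C| * chi_3(C) * conj(chi_1(C))):
  1*(2)*conj(1) + 2*(-1/2 + sqrt(5)/2)*conj(1) + 2*(-sqrt(5)/2 - 1/2)*conj(1) + 5*(0)*conj(1)
  = (2) + (-1 + sqrt(5)) + (-sqrt(5) - 1) + (0)
  = 0.
Dividing by |G| = 10 gives 0/10 = 0, matching the row-orthogonality relation <chi_3, chi_1> = [chi_3 = chi_1].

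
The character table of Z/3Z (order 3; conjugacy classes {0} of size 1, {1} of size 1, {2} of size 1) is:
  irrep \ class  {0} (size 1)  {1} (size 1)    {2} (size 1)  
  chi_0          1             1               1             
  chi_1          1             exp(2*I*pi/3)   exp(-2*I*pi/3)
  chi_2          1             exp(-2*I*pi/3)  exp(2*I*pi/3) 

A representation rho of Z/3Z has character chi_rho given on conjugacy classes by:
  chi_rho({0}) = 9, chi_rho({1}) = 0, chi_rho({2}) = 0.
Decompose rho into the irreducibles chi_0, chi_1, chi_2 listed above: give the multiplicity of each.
Multiplicities: chi_0: 3, chi_1: 3, chi_2: 3.

Reasoning: Use <chi_rho, chi> = (1/|G|) sum_C |C| * chi_rho(C) * conj(chi(C)) with |G| = 3 for each irreducible chi in the table:
  <chi_rho, chi_0> = (1/3)[1*(9)*conj(1) + 1*(0)*conj(1) + 1*(0)*conj(1)]
      = (1/3)[(9) + (0) + (0)] = 9/3 = 3
  <chi_rho, chi_1> = (1/3)[1*(9)*conj(1) + 1*(0)*conj(exp(2*I*pi/3)) + 1*(0)*conj(exp(-2*I*pi/3))]
      = (1/3)[(9) + (0) + (0)] = 9/3 = 3
  <chi_rho, chi_2> = (1/3)[1*(9)*conj(1) + 1*(0)*conj(exp(-2*I*pi/3)) + 1*(0)*conj(exp(2*I*pi/3))]
      = (1/3)[(9) + (0) + (0)] = 9/3 = 3
(Exp terms are combined using exp(i*s)*conj(exp(i*t)) = exp(i*(s-t)), and sums of them are collapsed using the identity that for every m > 1 the m distinct m-th roots of unity sum to 0, e.g. 1 + exp(2*I*pi/3) + exp(-2*I*pi/3) = 0.)
Dimension check: dim(rho) = sum (mult * dim) = 3*1 + 3*1 + 3*1 = 9 = chi_rho(e) = 9.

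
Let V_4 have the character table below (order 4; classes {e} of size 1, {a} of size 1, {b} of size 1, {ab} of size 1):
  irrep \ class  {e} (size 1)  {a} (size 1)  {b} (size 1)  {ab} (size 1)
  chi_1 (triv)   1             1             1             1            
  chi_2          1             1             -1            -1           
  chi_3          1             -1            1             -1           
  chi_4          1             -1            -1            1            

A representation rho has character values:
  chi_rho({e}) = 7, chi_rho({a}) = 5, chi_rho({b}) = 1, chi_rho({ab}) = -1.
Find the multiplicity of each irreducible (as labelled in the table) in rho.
Multiplicities: chi_1: 3, chi_2: 3, chi_3: 1, chi_4: 0.

Details: Use <chi_rho, chi> = (1/|G|) sum_C |C| * chi_rho(C) * conj(chi(C)) with |G| = 4 for each irreducible chi in the table:
  <chi_rho, chi_1> = (1/4)[1*(7)*conj(1) + 1*(5)*conj(1) + 1*(1)*conj(1) + 1*(-1)*conj(1)]
      = (1/4)[(7) + (5) + (1) + (-1)] = 12/4 = 3
  <chi_rho, chi_2> = (1/4)[1*(7)*conj(1) + 1*(5)*conj(1) + 1*(1)*conj(-1) + 1*(-1)*conj(-1)]
      = (1/4)[(7) + (5) + (-1) + (1)] = 12/4 = 3
  <chi_rho, chi_3> = (1/4)[1*(7)*conj(1) + 1*(5)*conj(-1) + 1*(1)*conj(1) + 1*(-1)*conj(-1)]
      = (1/4)[(7) + (-5) + (1) + (1)] = 4/4 = 1
  <chi_rho, chi_4> = (1/4)[1*(7)*conj(1) + 1*(5)*conj(-1) + 1*(1)*conj(-1) + 1*(-1)*conj(1)]
      = (1/4)[(7) + (-5) + (-1) + (-1)] = 0/4 = 0
Dimension check: dim(rho) = sum (mult * dim) = 3*1 + 3*1 + 1*1 + 0*1 = 7 = chi_rho(e) = 7.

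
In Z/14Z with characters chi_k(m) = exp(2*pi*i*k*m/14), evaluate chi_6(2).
chi_6(2) = zeta_14^12 = exp(-2*I*pi/7)

Explanation: chi_6(2) = zeta_14^(6*2) = zeta_14^12. Since zeta_14^14 = 1, this equals zeta_14^12 = exp(2*pi*i*12/14) = exp(-2*I*pi/7).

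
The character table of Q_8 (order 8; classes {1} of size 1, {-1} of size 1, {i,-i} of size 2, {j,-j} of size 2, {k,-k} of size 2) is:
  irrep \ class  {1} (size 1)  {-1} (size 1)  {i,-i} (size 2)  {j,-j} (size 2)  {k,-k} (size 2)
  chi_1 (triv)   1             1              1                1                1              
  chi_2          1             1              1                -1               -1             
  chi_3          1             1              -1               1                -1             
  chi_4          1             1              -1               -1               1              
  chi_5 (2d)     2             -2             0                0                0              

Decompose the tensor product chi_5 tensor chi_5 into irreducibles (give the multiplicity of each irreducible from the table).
chi_5 tensor chi_5 = chi_1 + chi_2 + chi_3 + chi_4 (all other irreducibles have multiplicity 0).

Solution. The character of a tensor product is the pointwise product (chi_5 * chi_5)(C) = chi_5(C) * chi_5(C):
  {1}: (2)*(2), {-1}: (-2)*(-2), {i,-i}: (0)*(0), {j,-j}: (0)*(0), {k,-k}: (0)*(0)
so (chi_5 * chi_5) takes values
  {1} -> 4, {-1} -> 4, {i,-i} -> 0, {j,-j} -> 0, {k,-k} -> 0.
Now take the inner product of this character with each irreducible chi from the table, <chi_5*chi_5, chi> = (1/8) sum_C |C| (chi_5*chi_5)(C) conj(chi(C)):
  <chi_5*chi_5, chi_1> = (1/8)[1*(4)*conj(1) + 1*(4)*conj(1) + 2*(0)*conj(1) + 2*(0)*conj(1) + 2*(0)*conj(1)]
      = (1/8)[(4) + (4) + (0) + (0) + (0)] = 8/8 = 1
  <chi_5*chi_5, chi_2> = (1/8)[1*(4)*conj(1) + 1*(4)*conj(1) + 2*(0)*conj(1) + 2*(0)*conj(-1) + 2*(0)*conj(-1)]
      = (1/8)[(4) + (4) + (0) + (0) + (0)] = 8/8 = 1
  <chi_5*chi_5, chi_3> = (1/8)[1*(4)*conj(1) + 1*(4)*conj(1) + 2*(0)*conj(-1) + 2*(0)*conj(1) + 2*(0)*conj(-1)]
      = (1/8)[(4) + (4) + (0) + (0) + (0)] = 8/8 = 1
  <chi_5*chi_5, chi_4> = (1/8)[1*(4)*conj(1) + 1*(4)*conj(1) + 2*(0)*conj(-1) + 2*(0)*conj(-1) + 2*(0)*conj(1)]
      = (1/8)[(4) + (4) + (0) + (0) + (0)] = 8/8 = 1
  <chi_5*chi_5, chi_5> = (1/8)[1*(4)*conj(2) + 1*(4)*conj(-2) + 2*(0)*conj(0) + 2*(0)*conj(0) + 2*(0)*conj(0)]
      = (1/8)[(8) + (-8) + (0) + (0) + (0)] = 0/8 = 0
Hence the multiplicities are chi_1: 1, chi_2: 1, chi_3: 1, chi_4: 1. Dimension check: dim(chi_5)*dim(chi_5) = 2*2 = 4 and sum (mult * dim) = 1*1 + 1*1 + 1*1 + 1*1 = 4.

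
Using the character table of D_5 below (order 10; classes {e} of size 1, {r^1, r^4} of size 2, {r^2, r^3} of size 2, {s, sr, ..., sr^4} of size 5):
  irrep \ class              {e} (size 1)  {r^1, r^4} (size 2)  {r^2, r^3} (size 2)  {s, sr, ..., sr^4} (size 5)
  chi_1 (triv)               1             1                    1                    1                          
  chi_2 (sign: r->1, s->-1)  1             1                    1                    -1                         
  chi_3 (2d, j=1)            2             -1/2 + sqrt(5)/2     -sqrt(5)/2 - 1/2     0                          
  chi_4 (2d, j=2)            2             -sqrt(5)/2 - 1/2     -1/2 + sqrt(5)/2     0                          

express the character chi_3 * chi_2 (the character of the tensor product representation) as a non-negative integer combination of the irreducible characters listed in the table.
chi_3 tensor chi_2 = chi_3 (all other irreducibles have multiplicity 0).

Proof sketch: The character of a tensor product is the pointwise product (chi_3 * chi_2)(C) = chi_3(C) * chi_2(C):
  {e}: (2)*(1), {r^1, r^4}: (-1/2 + sqrt(5)/2)*(1), {r^2, r^3}: (-sqrt(5)/2 - 1/2)*(1), {s, sr, ..., sr^4}: (0)*(-1)
so (chi_3 * chi_2) takes values
  {e} -> 2, {r^1, r^4} -> -1/2 + sqrt(5)/2, {r^2, r^3} -> -sqrt(5)/2 - 1/2, {s, sr, ..., sr^4} -> 0.
Now take the inner product of this character with each irreducible chi from the table, <chi_3*chi_2, chi> = (1/10) sum_C |C| (chi_3*chi_2)(C) conj(chi(C)):
  <chi_3*chi_2, chi_1> = (1/10)[1*(2)*conj(1) + 2*(-1/2 + sqrt(5)/2)*conj(1) + 2*(-sqrt(5)/2 - 1/2)*conj(1) + 5*(0)*conj(1)]
      = (1/10)[(2) + (-1 + sqrt(5)) + (-sqrt(5) - 1) + (0)] = 0/10 = 0
  <chi_3*chi_2, chi_2> = (1/10)[1*(2)*conj(1) + 2*(-1/2 + sqrt(5)/2)*conj(1) + 2*(-sqrt(5)/2 - 1/2)*conj(1) + 5*(0)*conj(-1)]
      = (1/10)[(2) + (-1 + sqrt(5)) + (-sqrt(5) - 1) + (0)] = 0/10 = 0
  <chi_3*chi_2, chi_3> = (1/10)[1*(2)*conj(2) + 2*(-1/2 + sqrt(5)/2)*conj(-1/2 + sqrt(5)/2) + 2*(-sqrt(5)/2 - 1/2)*conj(-sqrt(5)/2 - 1/2) + 5*(0)*conj(0)]
      = (1/10)[(4) + (3 - sqrt(5)) + (sqrt(5) + 3) + (0)] = 10/10 = 1
  <chi_3*chi_2, chi_4> = (1/10)[1*(2)*conj(2) + 2*(-1/2 + sqrt(5)/2)*conj(-sqrt(5)/2 - 1/2) + 2*(-sqrt(5)/2 - 1/2)*conj(-1/2 + sqrt(5)/2) + 5*(0)*conj(0)]
      = (1/10)[(4) + (-2) + (-2) + (0)] = 0/10 = 0
Hence the multiplicities are chi_3: 1. Dimension check: dim(chi_3)*dim(chi_2) = 2*1 = 2 and sum (mult * dim) = 1*2 = 2.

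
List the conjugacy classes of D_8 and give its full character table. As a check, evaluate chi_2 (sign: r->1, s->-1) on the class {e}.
Conjugacy classes: {e} of size 1, {r^4} of size 1, {r^1, r^7} of size 2, {r^2, r^6} of size 2, {r^3, r^5} of size 2, {s, sr^2, ...} of size 4, {sr, sr^3, ...} of size 4.
Character table:
  irrep \ class              {e} (size 1)  {r^4} (size 1)  {r^1, r^7} (size 2)  {r^2, r^6} (size 2)  {r^3, r^5} (size 2)  {s, sr^2, ...} (size 4)  {sr, sr^3, ...} (size 4)
  chi_1 (triv)               1             1               1                    1                    1                    1                        1                       
  chi_2 (sign: r->1, s->-1)  1             1               1                    1                    1                    -1                       -1                      
  chi_3 (r->-1, s->1)        1             1               -1                   1                    -1                   1                        -1                      
  chi_4 (r->-1, s->-1)       1             1               -1                   1                    -1                   -1                       1                       
  chi_5 (2d, j=1)            2             -2              sqrt(2)              0                    -sqrt(2)             0                        0                       
  chi_6 (2d, j=2)            2             2               0                    -2                   0                    0                        0                       
  chi_7 (2d, j=3)            2             -2              -sqrt(2)             0                    sqrt(2)              0                        0                       

Spot check: chi_2 (sign: r->1, s->-1) on {e} = 1.

Explanation: D_8 has order 2*8 = 16 with 7 conjugacy classes, hence 7 irreducibles. Sum of squared dims 1 + 1 + 1 + 1 + 4 + 4 + 4 = 16 = |G|. Linear characters come from the abelianisation; the 2-dimensional irreps have character r^k -> 2*cos(2*pi*j*k/8), reflections -> 0.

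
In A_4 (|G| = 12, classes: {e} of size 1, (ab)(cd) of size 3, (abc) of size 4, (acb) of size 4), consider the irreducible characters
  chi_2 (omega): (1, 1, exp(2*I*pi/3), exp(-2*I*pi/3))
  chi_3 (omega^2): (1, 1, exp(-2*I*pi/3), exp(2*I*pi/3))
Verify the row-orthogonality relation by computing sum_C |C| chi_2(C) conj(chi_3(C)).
Sum = 0; so <chi_2, chi_3> = 0 (distinct irreducibles are orthogonal).

Reasoning: Compute term by term over conjugacy classes (|C| * chi_2(C) * conj(chi_3(C))):
  1*(1)*conj(1) + 3*(1)*conj(1) + 4*(exp(2*I*pi/3))*conj(exp(-2*I*pi/3)) + 4*(exp(-2*I*pi/3))*conj(exp(2*I*pi/3))
  = (1) + (3) + (4*exp(-2*I*pi/3)) + (4*exp(2*I*pi/3))
  = 0.
(Exp terms are combined using exp(i*s)*conj(exp(i*t)) = exp(i*(s-t)), and sums of them are collapsed using the identity that for every m > 1 the m distinct m-th roots of unity sum to 0, e.g. 1 + exp(2*I*pi/3) + exp(-2*I*pi/3) = 0.)
Dividing by |G| = 12 gives 0/12 = 0, matching the row-orthogonality relation <chi_2, chi_3> = [chi_2 = chi_3].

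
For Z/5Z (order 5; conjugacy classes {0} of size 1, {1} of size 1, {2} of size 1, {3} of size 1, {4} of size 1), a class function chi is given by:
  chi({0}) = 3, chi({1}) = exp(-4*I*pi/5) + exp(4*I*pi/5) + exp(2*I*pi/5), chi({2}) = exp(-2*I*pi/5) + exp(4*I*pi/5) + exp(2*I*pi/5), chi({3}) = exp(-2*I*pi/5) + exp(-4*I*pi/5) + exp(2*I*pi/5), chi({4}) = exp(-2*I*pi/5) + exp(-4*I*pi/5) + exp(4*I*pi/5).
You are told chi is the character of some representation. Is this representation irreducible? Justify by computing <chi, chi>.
Not irreducible (reducible): <chi, chi> = 3 > 1.

Proof sketch: <chi, chi> = (1/|G|) sum_C |C| * |chi(C)|^2 = (1/5)[1*|3|^2 + 1*|exp(-4*I*pi/5) + exp(4*I*pi/5) + exp(2*I*pi/5)|^2 + 1*|exp(-2*I*pi/5) + exp(4*I*pi/5) + exp(2*I*pi/5)|^2 + 1*|exp(-2*I*pi/5) + exp(-4*I*pi/5) + exp(2*I*pi/5)|^2 + 1*|exp(-2*I*pi/5) + exp(-4*I*pi/5) + exp(4*I*pi/5)|^2]
  = (1/5)[(9) + (3 + 2*exp(-2*I*pi/5) + exp(-4*I*pi/5) + exp(4*I*pi/5) + 2*exp(2*I*pi/5)) + (3 + 2*exp(-4*I*pi/5) + exp(-2*I*pi/5) + exp(2*I*pi/5) + 2*exp(4*I*pi/5)) + (3 + 2*exp(-4*I*pi/5) + exp(-2*I*pi/5) + exp(2*I*pi/5) + 2*exp(4*I*pi/5)) + (3 + 2*exp(-2*I*pi/5) + exp(-4*I*pi/5) + exp(4*I*pi/5) + 2*exp(2*I*pi/5))] = 15/5 = 3.
(Exp terms are combined using exp(i*s)*conj(exp(i*t)) = exp(i*(s-t)), and sums of them are collapsed using the identity that for every m > 1 the m distinct m-th roots of unity sum to 0, e.g. 1 + exp(2*I*pi/3) + exp(-2*I*pi/3) = 0.)
A character is irreducible iff <chi, chi> = 1, so this representation is reducible.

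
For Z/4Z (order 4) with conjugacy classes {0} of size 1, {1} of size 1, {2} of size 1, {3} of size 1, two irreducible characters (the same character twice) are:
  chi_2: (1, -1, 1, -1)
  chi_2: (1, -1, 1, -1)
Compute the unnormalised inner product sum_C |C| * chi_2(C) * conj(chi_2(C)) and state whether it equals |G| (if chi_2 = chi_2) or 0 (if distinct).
Sum = 4 = |G| = 4; so <chi_2, chi_2> = 1 (norm-1 confirms irreducibility).

Reasoning: Compute term by term over conjugacy classes (|C| * chi_2(C) * conj(chi_2(C))):
  1*(1)*conj(1) + 1*(-1)*conj(-1) + 1*(1)*conj(1) + 1*(-1)*conj(-1)
  = (1) + (1) + (1) + (1)
  = 4.
(Exp terms are combined using exp(i*s)*conj(exp(i*t)) = exp(i*(s-t)), and sums of them are collapsed using the identity that for every m > 1 the m distinct m-th roots of unity sum to 0, e.g. 1 + exp(2*I*pi/3) + exp(-2*I*pi/3) = 0.)
Dividing by |G| = 4 gives 4/4 = 1, matching the row-orthogonality relation <chi_2, chi_2> = [chi_2 = chi_2].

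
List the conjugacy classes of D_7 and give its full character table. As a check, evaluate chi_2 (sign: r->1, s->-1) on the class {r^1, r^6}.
Conjugacy classes: {e} of size 1, {r^1, r^6} of size 2, {r^2, r^5} of size 2, {r^3, r^4} of size 2, {s, sr, ..., sr^6} of size 7.
Character table:
  irrep \ class              {e} (size 1)  {r^1, r^6} (size 2)  {r^2, r^5} (size 2)  {r^3, r^4} (size 2)  {s, sr, ..., sr^6} (size 7)
  chi_1 (triv)               1             1                    1                    1                    1                          
  chi_2 (sign: r->1, s->-1)  1             1                    1                    1                    -1                         
  chi_3 (2d, j=1)            2             2*cos(2*pi/7)        -2*cos(3*pi/7)       -2*cos(pi/7)         0                          
  chi_4 (2d, j=2)            2             -2*cos(3*pi/7)       -2*cos(pi/7)         2*cos(2*pi/7)        0                          
  chi_5 (2d, j=3)            2             -2*cos(pi/7)         2*cos(2*pi/7)        -2*cos(3*pi/7)       0                          

Spot check: chi_2 (sign: r->1, s->-1) on {r^1, r^6} = 1.

Reasoning: D_7 has order 2*7 = 14 with 5 conjugacy classes, hence 5 irreducibles. Sum of squared dims 1 + 1 + 4 + 4 + 4 = 14 = |G|. Linear characters come from the abelianisation; the 2-dimensional irreps have character r^k -> 2*cos(2*pi*j*k/7), reflections -> 0.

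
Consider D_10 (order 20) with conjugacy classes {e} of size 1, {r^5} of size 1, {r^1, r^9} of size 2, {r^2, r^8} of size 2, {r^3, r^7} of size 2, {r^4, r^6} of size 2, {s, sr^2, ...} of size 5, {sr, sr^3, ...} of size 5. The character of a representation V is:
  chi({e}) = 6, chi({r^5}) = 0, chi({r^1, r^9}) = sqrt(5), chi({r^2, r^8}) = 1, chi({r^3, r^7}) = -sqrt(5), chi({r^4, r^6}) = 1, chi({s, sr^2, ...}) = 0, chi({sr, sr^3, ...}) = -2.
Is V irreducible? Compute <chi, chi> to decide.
Not irreducible (reducible): <chi, chi> = 4 > 1.

<chi, chi> = (1/|G|) sum_C |C| * |chi(C)|^2 = (1/20)[1*|6|^2 + 1*|0|^2 + 2*|sqrt(5)|^2 + 2*|1|^2 + 2*|-sqrt(5)|^2 + 2*|1|^2 + 5*|0|^2 + 5*|-2|^2]
  = (1/20)[(36) + (0) + (10) + (2) + (10) + (2) + (0) + (20)] = 80/20 = 4.
A character is irreducible iff <chi, chi> = 1, so this representation is reducible.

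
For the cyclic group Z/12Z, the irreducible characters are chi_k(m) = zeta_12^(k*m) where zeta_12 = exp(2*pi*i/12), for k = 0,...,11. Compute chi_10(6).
chi_10(6) = zeta_12^60 = 1

Solution. chi_10(6) = zeta_12^(10*6) = zeta_12^60. Since zeta_12^12 = 1, this equals zeta_12^0 = exp(2*pi*i*0/12) = 1.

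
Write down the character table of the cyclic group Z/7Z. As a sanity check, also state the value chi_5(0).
Character table of Z/7Z (irreps indexed chi_0,...,chi_6 with chi_k(m) = zeta_7^(k*m), zeta_7 = exp(2*pi*i/7)):
  irrep \ class  {0} (size 1)  {1} (size 1)    {2} (size 1)    {3} (size 1)    {4} (size 1)    {5} (size 1)    {6} (size 1)  
  chi_0          1             1               1               1               1               1               1             
  chi_1          1             exp(2*I*pi/7)   exp(4*I*pi/7)   exp(6*I*pi/7)   exp(-6*I*pi/7)  exp(-4*I*pi/7)  exp(-2*I*pi/7)
  chi_2          1             exp(4*I*pi/7)   exp(-6*I*pi/7)  exp(-2*I*pi/7)  exp(2*I*pi/7)   exp(6*I*pi/7)   exp(-4*I*pi/7)
  chi_3          1             exp(6*I*pi/7)   exp(-2*I*pi/7)  exp(4*I*pi/7)   exp(-4*I*pi/7)  exp(2*I*pi/7)   exp(-6*I*pi/7)
  chi_4          1             exp(-6*I*pi/7)  exp(2*I*pi/7)   exp(-4*I*pi/7)  exp(4*I*pi/7)   exp(-2*I*pi/7)  exp(6*I*pi/7) 
  chi_5          1             exp(-4*I*pi/7)  exp(6*I*pi/7)   exp(2*I*pi/7)   exp(-2*I*pi/7)  exp(-6*I*pi/7)  exp(4*I*pi/7) 
  chi_6          1             exp(-2*I*pi/7)  exp(-4*I*pi/7)  exp(-6*I*pi/7)  exp(6*I*pi/7)   exp(4*I*pi/7)   exp(2*I*pi/7) 

Spot check: chi_5(0) = zeta_7^(5*0) = zeta_7^0 = 1.

Explanation: Z/7Z is abelian, so all 7 irreducible complex representations are 1-dimensional. They are given by chi_k(m) = zeta_7^(k*m) for k = 0,...,6. Row orthogonality: sum_m chi_k(m) conj(chi_l(m)) = 7 * [k = l].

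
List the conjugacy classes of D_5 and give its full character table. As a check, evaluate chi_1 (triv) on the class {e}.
Conjugacy classes: {e} of size 1, {r^1, r^4} of size 2, {r^2, r^3} of size 2, {s, sr, ..., sr^4} of size 5.
Character table:
  irrep \ class              {e} (size 1)  {r^1, r^4} (size 2)  {r^2, r^3} (size 2)  {s, sr, ..., sr^4} (size 5)
  chi_1 (triv)               1             1                    1                    1                          
  chi_2 (sign: r->1, s->-1)  1             1                    1                    -1                         
  chi_3 (2d, j=1)            2             -1/2 + sqrt(5)/2     -sqrt(5)/2 - 1/2     0                          
  chi_4 (2d, j=2)            2             -sqrt(5)/2 - 1/2     -1/2 + sqrt(5)/2     0                          

Spot check: chi_1 (triv) on {e} = 1.

Solution. D_5 has order 2*5 = 10 with 4 conjugacy classes, hence 4 irreducibles. Sum of squared dims 1 + 1 + 4 + 4 = 10 = |G|. Linear characters come from the abelianisation; the 2-dimensional irreps have character r^k -> 2*cos(2*pi*j*k/5), reflections -> 0.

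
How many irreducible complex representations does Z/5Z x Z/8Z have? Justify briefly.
40

Solution. The number of irreducible complex representations of a finite group equals its number of conjugacy classes. Z/5Z x Z/8Z is abelian of order 40, so every element is its own conjugacy class: 40 classes, so Z/5Z x Z/8Z (order 40) has exactly 40 irreducible complex representations.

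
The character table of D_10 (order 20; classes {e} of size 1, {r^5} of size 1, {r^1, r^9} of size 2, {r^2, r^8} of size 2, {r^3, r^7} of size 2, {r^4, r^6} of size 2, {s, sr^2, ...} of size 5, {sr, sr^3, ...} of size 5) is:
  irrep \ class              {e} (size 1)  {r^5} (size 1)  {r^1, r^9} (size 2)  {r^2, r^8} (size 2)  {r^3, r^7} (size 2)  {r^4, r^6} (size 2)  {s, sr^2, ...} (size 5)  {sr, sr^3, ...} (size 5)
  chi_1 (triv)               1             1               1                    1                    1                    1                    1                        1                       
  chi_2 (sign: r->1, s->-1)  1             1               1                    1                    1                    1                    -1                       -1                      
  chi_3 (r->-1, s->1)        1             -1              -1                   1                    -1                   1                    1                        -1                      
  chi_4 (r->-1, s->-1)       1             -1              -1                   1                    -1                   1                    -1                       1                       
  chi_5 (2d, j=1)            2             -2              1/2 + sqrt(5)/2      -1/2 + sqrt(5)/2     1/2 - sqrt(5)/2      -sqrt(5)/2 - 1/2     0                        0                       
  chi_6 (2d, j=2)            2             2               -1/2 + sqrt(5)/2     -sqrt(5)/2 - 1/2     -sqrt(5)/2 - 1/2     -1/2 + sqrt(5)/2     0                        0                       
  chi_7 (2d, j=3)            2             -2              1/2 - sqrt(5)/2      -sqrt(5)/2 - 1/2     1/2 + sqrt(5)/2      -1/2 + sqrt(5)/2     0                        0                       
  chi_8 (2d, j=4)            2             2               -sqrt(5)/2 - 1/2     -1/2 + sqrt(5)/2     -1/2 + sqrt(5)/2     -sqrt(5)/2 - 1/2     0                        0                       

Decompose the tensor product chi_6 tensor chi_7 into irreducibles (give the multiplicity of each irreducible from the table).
chi_6 tensor chi_7 = chi_3 + chi_4 + chi_5 (all other irreducibles have multiplicity 0).

Details: The character of a tensor product is the pointwise product (chi_6 * chi_7)(C) = chi_6(C) * chi_7(C):
  {e}: (2)*(2), {r^5}: (2)*(-2), {r^1, r^9}: (-1/2 + sqrt(5)/2)*(1/2 - sqrt(5)/2), {r^2, r^8}: (-sqrt(5)/2 - 1/2)*(-sqrt(5)/2 - 1/2), {r^3, r^7}: (-sqrt(5)/2 - 1/2)*(1/2 + sqrt(5)/2), {r^4, r^6}: (-1/2 + sqrt(5)/2)*(-1/2 + sqrt(5)/2), {s, sr^2, ...}: (0)*(0), {sr, sr^3, ...}: (0)*(0)
so (chi_6 * chi_7) takes values
  {e} -> 4, {r^5} -> -4, {r^1, r^9} -> -3/2 + sqrt(5)/2, {r^2, r^8} -> sqrt(5)/2 + 3/2, {r^3, r^7} -> -3/2 - sqrt(5)/2, {r^4, r^6} -> 3/2 - sqrt(5)/2, {s, sr^2, ...} -> 0, {sr, sr^3, ...} -> 0.
Now take the inner product of this character with each irreducible chi from the table, <chi_6*chi_7, chi> = (1/20) sum_C |C| (chi_6*chi_7)(C) conj(chi(C)):
  <chi_6*chi_7, chi_1> = (1/20)[1*(4)*conj(1) + 1*(-4)*conj(1) + 2*(-3/2 + sqrt(5)/2)*conj(1) + 2*(sqrt(5)/2 + 3/2)*conj(1) + 2*(-3/2 - sqrt(5)/2)*conj(1) + 2*(3/2 - sqrt(5)/2)*conj(1) + 5*(0)*conj(1) + 5*(0)*conj(1)]
      = (1/20)[(4) + (-4) + (-3 + sqrt(5)) + (sqrt(5) + 3) + (-3 - sqrt(5)) + (3 - sqrt(5)) + (0) + (0)] = 0/20 = 0
  <chi_6*chi_7, chi_2> = (1/20)[1*(4)*conj(1) + 1*(-4)*conj(1) + 2*(-3/2 + sqrt(5)/2)*conj(1) + 2*(sqrt(5)/2 + 3/2)*conj(1) + 2*(-3/2 - sqrt(5)/2)*conj(1) + 2*(3/2 - sqrt(5)/2)*conj(1) + 5*(0)*conj(-1) + 5*(0)*conj(-1)]
      = (1/20)[(4) + (-4) + (-3 + sqrt(5)) + (sqrt(5) + 3) + (-3 - sqrt(5)) + (3 - sqrt(5)) + (0) + (0)] = 0/20 = 0
  <chi_6*chi_7, chi_3> = (1/20)[1*(4)*conj(1) + 1*(-4)*conj(-1) + 2*(-3/2 + sqrt(5)/2)*conj(-1) + 2*(sqrt(5)/2 + 3/2)*conj(1) + 2*(-3/2 - sqrt(5)/2)*conj(-1) + 2*(3/2 - sqrt(5)/2)*conj(1) + 5*(0)*conj(1) + 5*(0)*conj(-1)]
      = (1/20)[(4) + (4) + (3 - sqrt(5)) + (sqrt(5) + 3) + (sqrt(5) + 3) + (3 - sqrt(5)) + (0) + (0)] = 20/20 = 1
  <chi_6*chi_7, chi_4> = (1/20)[1*(4)*conj(1) + 1*(-4)*conj(-1) + 2*(-3/2 + sqrt(5)/2)*conj(-1) + 2*(sqrt(5)/2 + 3/2)*conj(1) + 2*(-3/2 - sqrt(5)/2)*conj(-1) + 2*(3/2 - sqrt(5)/2)*conj(1) + 5*(0)*conj(-1) + 5*(0)*conj(1)]
      = (1/20)[(4) + (4) + (3 - sqrt(5)) + (sqrt(5) + 3) + (sqrt(5) + 3) + (3 - sqrt(5)) + (0) + (0)] = 20/20 = 1
  <chi_6*chi_7, chi_5> = (1/20)[1*(4)*conj(2) + 1*(-4)*conj(-2) + 2*(-3/2 + sqrt(5)/2)*conj(1/2 + sqrt(5)/2) + 2*(sqrt(5)/2 + 3/2)*conj(-1/2 + sqrt(5)/2) + 2*(-3/2 - sqrt(5)/2)*conj(1/2 - sqrt(5)/2) + 2*(3/2 - sqrt(5)/2)*conj(-sqrt(5)/2 - 1/2) + 5*(0)*conj(0) + 5*(0)*conj(0)]
      = (1/20)[(8) + (8) + (1 - sqrt(5)) + (1 + sqrt(5)) + (1 + sqrt(5)) + (1 - sqrt(5)) + (0) + (0)] = 20/20 = 1
  <chi_6*chi_7, chi_6> = (1/20)[1*(4)*conj(2) + 1*(-4)*conj(2) + 2*(-3/2 + sqrt(5)/2)*conj(-1/2 + sqrt(5)/2) + 2*(sqrt(5)/2 + 3/2)*conj(-sqrt(5)/2 - 1/2) + 2*(-3/2 - sqrt(5)/2)*conj(-sqrt(5)/2 - 1/2) + 2*(3/2 - sqrt(5)/2)*conj(-1/2 + sqrt(5)/2) + 5*(0)*conj(0) + 5*(0)*conj(0)]
      = (1/20)[(8) + (-8) + (4 - 2*sqrt(5)) + (-2*sqrt(5) - 4) + (4 + 2*sqrt(5)) + (-4 + 2*sqrt(5)) + (0) + (0)] = 0/20 = 0
  <chi_6*chi_7, chi_7> = (1/20)[1*(4)*conj(2) + 1*(-4)*conj(-2) + 2*(-3/2 + sqrt(5)/2)*conj(1/2 - sqrt(5)/2) + 2*(sqrt(5)/2 + 3/2)*conj(-sqrt(5)/2 - 1/2) + 2*(-3/2 - sqrt(5)/2)*conj(1/2 + sqrt(5)/2) + 2*(3/2 - sqrt(5)/2)*conj(-1/2 + sqrt(5)/2) + 5*(0)*conj(0) + 5*(0)*conj(0)]
      = (1/20)[(8) + (8) + (-4 + 2*sqrt(5)) + (-2*sqrt(5) - 4) + (-2*sqrt(5) - 4) + (-4 + 2*sqrt(5)) + (0) + (0)] = 0/20 = 0
  <chi_6*chi_7, chi_8> = (1/20)[1*(4)*conj(2) + 1*(-4)*conj(2) + 2*(-3/2 + sqrt(5)/2)*conj(-sqrt(5)/2 - 1/2) + 2*(sqrt(5)/2 + 3/2)*conj(-1/2 + sqrt(5)/2) + 2*(-3/2 - sqrt(5)/2)*conj(-1/2 + sqrt(5)/2) + 2*(3/2 - sqrt(5)/2)*conj(-sqrt(5)/2 - 1/2) + 5*(0)*conj(0) + 5*(0)*conj(0)]
      = (1/20)[(8) + (-8) + (-1 + sqrt(5)) + (1 + sqrt(5)) + (-sqrt(5) - 1) + (1 - sqrt(5)) + (0) + (0)] = 0/20 = 0
Hence the multiplicities are chi_3: 1, chi_4: 1, chi_5: 1. Dimension check: dim(chi_6)*dim(chi_7) = 2*2 = 4 and sum (mult * dim) = 1*1 + 1*1 + 1*2 = 4.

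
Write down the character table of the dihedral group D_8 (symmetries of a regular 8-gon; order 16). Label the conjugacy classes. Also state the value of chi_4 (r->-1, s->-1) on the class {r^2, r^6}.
Conjugacy classes: {e} of size 1, {r^4} of size 1, {r^1, r^7} of size 2, {r^2, r^6} of size 2, {r^3, r^5} of size 2, {s, sr^2, ...} of size 4, {sr, sr^3, ...} of size 4.
Character table:
  irrep \ class              {e} (size 1)  {r^4} (size 1)  {r^1, r^7} (size 2)  {r^2, r^6} (size 2)  {r^3, r^5} (size 2)  {s, sr^2, ...} (size 4)  {sr, sr^3, ...} (size 4)
  chi_1 (triv)               1             1               1                    1                    1                    1                        1                       
  chi_2 (sign: r->1, s->-1)  1             1               1                    1                    1                    -1                       -1                      
  chi_3 (r->-1, s->1)        1             1               -1                   1                    -1                   1                        -1                      
  chi_4 (r->-1, s->-1)       1             1               -1                   1                    -1                   -1                       1                       
  chi_5 (2d, j=1)            2             -2              sqrt(2)              0                    -sqrt(2)             0                        0                       
  chi_6 (2d, j=2)            2             2               0                    -2                   0                    0                        0                       
  chi_7 (2d, j=3)            2             -2              -sqrt(2)             0                    sqrt(2)              0                        0                       

Spot check: chi_4 (r->-1, s->-1) on {r^2, r^6} = 1.

Working: D_8 has order 2*8 = 16 with 7 conjugacy classes, hence 7 irreducibles. Sum of squared dims 1 + 1 + 1 + 1 + 4 + 4 + 4 = 16 = |G|. Linear characters come from the abelianisation; the 2-dimensional irreps have character r^k -> 2*cos(2*pi*j*k/8), reflections -> 0.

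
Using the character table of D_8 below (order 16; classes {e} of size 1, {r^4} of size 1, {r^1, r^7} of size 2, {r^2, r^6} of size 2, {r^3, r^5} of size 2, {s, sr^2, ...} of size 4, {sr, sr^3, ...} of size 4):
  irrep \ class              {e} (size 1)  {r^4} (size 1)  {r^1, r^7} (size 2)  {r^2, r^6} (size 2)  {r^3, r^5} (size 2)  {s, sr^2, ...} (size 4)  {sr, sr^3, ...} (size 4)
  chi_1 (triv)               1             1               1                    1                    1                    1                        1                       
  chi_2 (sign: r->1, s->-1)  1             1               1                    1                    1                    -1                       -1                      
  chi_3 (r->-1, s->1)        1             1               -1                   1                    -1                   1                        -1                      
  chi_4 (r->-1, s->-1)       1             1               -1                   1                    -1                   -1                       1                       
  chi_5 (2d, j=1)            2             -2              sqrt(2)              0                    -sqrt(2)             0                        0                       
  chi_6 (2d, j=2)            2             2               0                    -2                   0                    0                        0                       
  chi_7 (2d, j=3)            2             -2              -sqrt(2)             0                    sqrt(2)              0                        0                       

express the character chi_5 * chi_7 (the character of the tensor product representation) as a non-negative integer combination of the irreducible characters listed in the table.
chi_5 tensor chi_7 = chi_3 + chi_4 + chi_6 (all other irreducibles have multiplicity 0).

Working: The character of a tensor product is the pointwise product (chi_5 * chi_7)(C) = chi_5(C) * chi_7(C):
  {e}: (2)*(2), {r^4}: (-2)*(-2), {r^1, r^7}: (sqrt(2))*(-sqrt(2)), {r^2, r^6}: (0)*(0), {r^3, r^5}: (-sqrt(2))*(sqrt(2)), {s, sr^2, ...}: (0)*(0), {sr, sr^3, ...}: (0)*(0)
so (chi_5 * chi_7) takes values
  {e} -> 4, {r^4} -> 4, {r^1, r^7} -> -2, {r^2, r^6} -> 0, {r^3, r^5} -> -2, {s, sr^2, ...} -> 0, {sr, sr^3, ...} -> 0.
Now take the inner product of this character with each irreducible chi from the table, <chi_5*chi_7, chi> = (1/16) sum_C |C| (chi_5*chi_7)(C) conj(chi(C)):
  <chi_5*chi_7, chi_1> = (1/16)[1*(4)*conj(1) + 1*(4)*conj(1) + 2*(-2)*conj(1) + 2*(0)*conj(1) + 2*(-2)*conj(1) + 4*(0)*conj(1) + 4*(0)*conj(1)]
      = (1/16)[(4) + (4) + (-4) + (0) + (-4) + (0) + (0)] = 0/16 = 0
  <chi_5*chi_7, chi_2> = (1/16)[1*(4)*conj(1) + 1*(4)*conj(1) + 2*(-2)*conj(1) + 2*(0)*conj(1) + 2*(-2)*conj(1) + 4*(0)*conj(-1) + 4*(0)*conj(-1)]
      = (1/16)[(4) + (4) + (-4) + (0) + (-4) + (0) + (0)] = 0/16 = 0
  <chi_5*chi_7, chi_3> = (1/16)[1*(4)*conj(1) + 1*(4)*conj(1) + 2*(-2)*conj(-1) + 2*(0)*conj(1) + 2*(-2)*conj(-1) + 4*(0)*conj(1) + 4*(0)*conj(-1)]
      = (1/16)[(4) + (4) + (4) + (0) + (4) + (0) + (0)] = 16/16 = 1
  <chi_5*chi_7, chi_4> = (1/16)[1*(4)*conj(1) + 1*(4)*conj(1) + 2*(-2)*conj(-1) + 2*(0)*conj(1) + 2*(-2)*conj(-1) + 4*(0)*conj(-1) + 4*(0)*conj(1)]
      = (1/16)[(4) + (4) + (4) + (0) + (4) + (0) + (0)] = 16/16 = 1
  <chi_5*chi_7, chi_5> = (1/16)[1*(4)*conj(2) + 1*(4)*conj(-2) + 2*(-2)*conj(sqrt(2)) + 2*(0)*conj(0) + 2*(-2)*conj(-sqrt(2)) + 4*(0)*conj(0) + 4*(0)*conj(0)]
      = (1/16)[(8) + (-8) + (-4*sqrt(2)) + (0) + (4*sqrt(2)) + (0) + (0)] = 0/16 = 0
  <chi_5*chi_7, chi_6> = (1/16)[1*(4)*conj(2) + 1*(4)*conj(2) + 2*(-2)*conj(0) + 2*(0)*conj(-2) + 2*(-2)*conj(0) + 4*(0)*conj(0) + 4*(0)*conj(0)]
      = (1/16)[(8) + (8) + (0) + (0) + (0) + (0) + (0)] = 16/16 = 1
  <chi_5*chi_7, chi_7> = (1/16)[1*(4)*conj(2) + 1*(4)*conj(-2) + 2*(-2)*conj(-sqrt(2)) + 2*(0)*conj(0) + 2*(-2)*conj(sqrt(2)) + 4*(0)*conj(0) + 4*(0)*conj(0)]
      = (1/16)[(8) + (-8) + (4*sqrt(2)) + (0) + (-4*sqrt(2)) + (0) + (0)] = 0/16 = 0
Hence the multiplicities are chi_3: 1, chi_4: 1, chi_6: 1. Dimension check: dim(chi_5)*dim(chi_7) = 2*2 = 4 and sum (mult * dim) = 1*1 + 1*1 + 1*2 = 4.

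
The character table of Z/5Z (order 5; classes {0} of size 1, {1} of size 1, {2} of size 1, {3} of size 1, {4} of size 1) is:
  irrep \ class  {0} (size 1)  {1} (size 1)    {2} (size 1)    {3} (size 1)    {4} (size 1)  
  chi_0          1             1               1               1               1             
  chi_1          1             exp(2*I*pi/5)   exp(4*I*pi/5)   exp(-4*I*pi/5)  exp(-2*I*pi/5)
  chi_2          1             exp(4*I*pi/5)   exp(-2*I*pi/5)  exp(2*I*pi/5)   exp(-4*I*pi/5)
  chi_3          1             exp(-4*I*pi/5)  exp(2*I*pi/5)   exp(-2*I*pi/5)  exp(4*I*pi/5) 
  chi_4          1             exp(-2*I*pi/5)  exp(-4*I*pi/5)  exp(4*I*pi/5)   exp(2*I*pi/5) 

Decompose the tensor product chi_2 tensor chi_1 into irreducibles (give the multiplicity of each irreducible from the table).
chi_2 tensor chi_1 = chi_3 (all other irreducibles have multiplicity 0).

Argument: The character of a tensor product is the pointwise product (chi_2 * chi_1)(C) = chi_2(C) * chi_1(C):
  {0}: (1)*(1), {1}: (exp(4*I*pi/5))*(exp(2*I*pi/5)), {2}: (exp(-2*I*pi/5))*(exp(4*I*pi/5)), {3}: (exp(2*I*pi/5))*(exp(-4*I*pi/5)), {4}: (exp(-4*I*pi/5))*(exp(-2*I*pi/5))
so (chi_2 * chi_1) takes values
  {0} -> 1, {1} -> exp(-4*I*pi/5), {2} -> exp(2*I*pi/5), {3} -> exp(-2*I*pi/5), {4} -> exp(4*I*pi/5).
Now take the inner product of this character with each irreducible chi from the table, <chi_2*chi_1, chi> = (1/5) sum_C |C| (chi_2*chi_1)(C) conj(chi(C)):
  <chi_2*chi_1, chi_0> = (1/5)[1*(1)*conj(1) + 1*(exp(-4*I*pi/5))*conj(1) + 1*(exp(2*I*pi/5))*conj(1) + 1*(exp(-2*I*pi/5))*conj(1) + 1*(exp(4*I*pi/5))*conj(1)]
      = (1/5)[(1) + (exp(-4*I*pi/5)) + (exp(2*I*pi/5)) + (exp(-2*I*pi/5)) + (exp(4*I*pi/5))] = 0/5 = 0
  <chi_2*chi_1, chi_1> = (1/5)[1*(1)*conj(1) + 1*(exp(-4*I*pi/5))*conj(exp(2*I*pi/5)) + 1*(exp(2*I*pi/5))*conj(exp(4*I*pi/5)) + 1*(exp(-2*I*pi/5))*conj(exp(-4*I*pi/5)) + 1*(exp(4*I*pi/5))*conj(exp(-2*I*pi/5))]
      = (1/5)[(1) + (exp(4*I*pi/5)) + (exp(-2*I*pi/5)) + (exp(2*I*pi/5)) + (exp(-4*I*pi/5))] = 0/5 = 0
  <chi_2*chi_1, chi_2> = (1/5)[1*(1)*conj(1) + 1*(exp(-4*I*pi/5))*conj(exp(4*I*pi/5)) + 1*(exp(2*I*pi/5))*conj(exp(-2*I*pi/5)) + 1*(exp(-2*I*pi/5))*conj(exp(2*I*pi/5)) + 1*(exp(4*I*pi/5))*conj(exp(-4*I*pi/5))]
      = (1/5)[(1) + (exp(2*I*pi/5)) + (exp(4*I*pi/5)) + (exp(-4*I*pi/5)) + (exp(-2*I*pi/5))] = 0/5 = 0
  <chi_2*chi_1, chi_3> = (1/5)[1*(1)*conj(1) + 1*(exp(-4*I*pi/5))*conj(exp(-4*I*pi/5)) + 1*(exp(2*I*pi/5))*conj(exp(2*I*pi/5)) + 1*(exp(-2*I*pi/5))*conj(exp(-2*I*pi/5)) + 1*(exp(4*I*pi/5))*conj(exp(4*I*pi/5))]
      = (1/5)[(1) + (1) + (1) + (1) + (1)] = 5/5 = 1
  <chi_2*chi_1, chi_4> = (1/5)[1*(1)*conj(1) + 1*(exp(-4*I*pi/5))*conj(exp(-2*I*pi/5)) + 1*(exp(2*I*pi/5))*conj(exp(-4*I*pi/5)) + 1*(exp(-2*I*pi/5))*conj(exp(4*I*pi/5)) + 1*(exp(4*I*pi/5))*conj(exp(2*I*pi/5))]
      = (1/5)[(1) + (exp(-2*I*pi/5)) + (exp(-4*I*pi/5)) + (exp(4*I*pi/5)) + (exp(2*I*pi/5))] = 0/5 = 0
(Exp terms are combined using exp(i*s)*conj(exp(i*t)) = exp(i*(s-t)), and sums of them are collapsed using the identity that for every m > 1 the m distinct m-th roots of unity sum to 0, e.g. 1 + exp(2*I*pi/3) + exp(-2*I*pi/3) = 0.)
Hence the multiplicities are chi_3: 1. Dimension check: dim(chi_2)*dim(chi_1) = 1*1 = 1 and sum (mult * dim) = 1*1 = 1.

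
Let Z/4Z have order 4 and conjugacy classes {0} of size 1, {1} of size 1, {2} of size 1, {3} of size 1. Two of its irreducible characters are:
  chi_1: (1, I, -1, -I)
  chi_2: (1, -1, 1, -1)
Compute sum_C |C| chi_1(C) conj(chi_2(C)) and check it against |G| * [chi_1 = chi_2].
Sum = 0; so <chi_1, chi_2> = 0 (distinct irreducibles are orthogonal).

Working: Compute term by term over conjugacy classes (|C| * chi_1(C) * conj(chi_2(C))):
  1*(1)*conj(1) + 1*(I)*conj(-1) + 1*(-1)*conj(1) + 1*(-I)*conj(-1)
  = (1) + (-I) + (-1) + (I)
  = 0.
(Exp terms are combined using exp(i*s)*conj(exp(i*t)) = exp(i*(s-t)), and sums of them are collapsed using the identity that for every m > 1 the m distinct m-th roots of unity sum to 0, e.g. 1 + exp(2*I*pi/3) + exp(-2*I*pi/3) = 0.)
Dividing by |G| = 4 gives 0/4 = 0, matching the row-orthogonality relation <chi_1, chi_2> = [chi_1 = chi_2].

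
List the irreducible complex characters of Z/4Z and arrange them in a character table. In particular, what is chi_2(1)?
Character table of Z/4Z (irreps indexed chi_0,...,chi_3 with chi_k(m) = zeta_4^(k*m), zeta_4 = exp(2*pi*i/4)):
  irrep \ class  {0} (size 1)  {1} (size 1)  {2} (size 1)  {3} (size 1)
  chi_0          1             1             1             1           
  chi_1          1             I             -1            -I          
  chi_2          1             -1            1             -1          
  chi_3          1             -I            -1            I           

Spot check: chi_2(1) = zeta_4^(2*1) = zeta_4^2 = -1.

Proof sketch: Z/4Z is abelian, so all 4 irreducible complex representations are 1-dimensional. They are given by chi_k(m) = zeta_4^(k*m) for k = 0,...,3. Row orthogonality: sum_m chi_k(m) conj(chi_l(m)) = 4 * [k = l].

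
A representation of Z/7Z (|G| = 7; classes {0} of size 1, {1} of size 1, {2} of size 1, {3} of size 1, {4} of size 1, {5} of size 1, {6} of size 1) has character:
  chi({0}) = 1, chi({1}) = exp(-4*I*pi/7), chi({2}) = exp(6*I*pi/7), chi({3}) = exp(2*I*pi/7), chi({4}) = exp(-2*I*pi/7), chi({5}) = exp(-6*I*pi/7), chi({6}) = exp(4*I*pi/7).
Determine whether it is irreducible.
Irreducible: <chi, chi> = 1.

Justification: <chi, chi> = (1/|G|) sum_C |C| * |chi(C)|^2 = (1/7)[1*|1|^2 + 1*|exp(-4*I*pi/7)|^2 + 1*|exp(6*I*pi/7)|^2 + 1*|exp(2*I*pi/7)|^2 + 1*|exp(-2*I*pi/7)|^2 + 1*|exp(-6*I*pi/7)|^2 + 1*|exp(4*I*pi/7)|^2]
  = (1/7)[(1) + (1) + (1) + (1) + (1) + (1) + (1)] = 7/7 = 1.
(Exp terms are combined using exp(i*s)*conj(exp(i*t)) = exp(i*(s-t)), and sums of them are collapsed using the identity that for every m > 1 the m distinct m-th roots of unity sum to 0, e.g. 1 + exp(2*I*pi/3) + exp(-2*I*pi/3) = 0.)
A character is irreducible iff <chi, chi> = 1, so this representation is irreducible.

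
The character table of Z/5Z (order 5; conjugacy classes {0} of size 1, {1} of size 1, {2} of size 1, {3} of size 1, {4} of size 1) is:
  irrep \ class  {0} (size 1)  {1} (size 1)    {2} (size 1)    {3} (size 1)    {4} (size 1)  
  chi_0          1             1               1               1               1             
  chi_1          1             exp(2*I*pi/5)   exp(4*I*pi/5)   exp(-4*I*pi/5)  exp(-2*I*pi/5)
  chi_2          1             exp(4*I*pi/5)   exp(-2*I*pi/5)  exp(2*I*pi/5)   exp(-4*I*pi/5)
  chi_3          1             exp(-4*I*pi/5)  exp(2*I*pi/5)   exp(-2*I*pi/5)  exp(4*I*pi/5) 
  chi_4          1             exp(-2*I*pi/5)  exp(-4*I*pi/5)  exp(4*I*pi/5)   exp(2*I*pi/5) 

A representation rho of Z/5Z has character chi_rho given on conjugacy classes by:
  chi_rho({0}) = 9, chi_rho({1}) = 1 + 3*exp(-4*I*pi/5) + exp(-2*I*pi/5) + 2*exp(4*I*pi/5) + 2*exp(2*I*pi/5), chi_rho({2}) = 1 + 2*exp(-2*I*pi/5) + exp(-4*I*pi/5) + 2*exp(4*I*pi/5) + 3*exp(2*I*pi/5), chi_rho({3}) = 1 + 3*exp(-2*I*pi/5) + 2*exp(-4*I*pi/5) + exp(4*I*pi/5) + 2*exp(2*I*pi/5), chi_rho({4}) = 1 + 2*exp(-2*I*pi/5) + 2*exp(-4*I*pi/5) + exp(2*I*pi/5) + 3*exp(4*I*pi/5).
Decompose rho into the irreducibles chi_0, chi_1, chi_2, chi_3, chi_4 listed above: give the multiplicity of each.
Multiplicities: chi_0: 1, chi_1: 2, chi_2: 2, chi_3: 3, chi_4: 1.

Working: Use <chi_rho, chi> = (1/|G|) sum_C |C| * chi_rho(C) * conj(chi(C)) with |G| = 5 for each irreducible chi in the table:
  <chi_rho, chi_0> = (1/5)[1*(9)*conj(1) + 1*(1 + 3*exp(-4*I*pi/5) + exp(-2*I*pi/5) + 2*exp(4*I*pi/5) + 2*exp(2*I*pi/5))*conj(1) + 1*(1 + 2*exp(-2*I*pi/5) + exp(-4*I*pi/5) + 2*exp(4*I*pi/5) + 3*exp(2*I*pi/5))*conj(1) + 1*(1 + 3*exp(-2*I*pi/5) + 2*exp(-4*I*pi/5) + exp(4*I*pi/5) + 2*exp(2*I*pi/5))*conj(1) + 1*(1 + 2*exp(-2*I*pi/5) + 2*exp(-4*I*pi/5) + exp(2*I*pi/5) + 3*exp(4*I*pi/5))*conj(1)]
      = (1/5)[(9) + (1 + 3*exp(-4*I*pi/5) + exp(-2*I*pi/5) + 2*exp(4*I*pi/5) + 2*exp(2*I*pi/5)) + (1 + 2*exp(-2*I*pi/5) + exp(-4*I*pi/5) + 2*exp(4*I*pi/5) + 3*exp(2*I*pi/5)) + (1 + 3*exp(-2*I*pi/5) + 2*exp(-4*I*pi/5) + exp(4*I*pi/5) + 2*exp(2*I*pi/5)) + (1 + 2*exp(-2*I*pi/5) + 2*exp(-4*I*pi/5) + exp(2*I*pi/5) + 3*exp(4*I*pi/5))] = 5/5 = 1
  <chi_rho, chi_1> = (1/5)[1*(9)*conj(1) + 1*(1 + 3*exp(-4*I*pi/5) + exp(-2*I*pi/5) + 2*exp(4*I*pi/5) + 2*exp(2*I*pi/5))*conj(exp(2*I*pi/5)) + 1*(1 + 2*exp(-2*I*pi/5) + exp(-4*I*pi/5) + 2*exp(4*I*pi/5) + 3*exp(2*I*pi/5))*conj(exp(4*I*pi/5)) + 1*(1 + 3*exp(-2*I*pi/5) + 2*exp(-4*I*pi/5) + exp(4*I*pi/5) + 2*exp(2*I*pi/5))*conj(exp(-4*I*pi/5)) + 1*(1 + 2*exp(-2*I*pi/5) + 2*exp(-4*I*pi/5) + exp(2*I*pi/5) + 3*exp(4*I*pi/5))*conj(exp(-2*I*pi/5))]
      = (1/5)[(9) + (2 + exp(-2*I*pi/5) + exp(-4*I*pi/5) + 3*exp(4*I*pi/5) + 2*exp(2*I*pi/5)) + (2 + 3*exp(-2*I*pi/5) + exp(-4*I*pi/5) + exp(2*I*pi/5) + 2*exp(4*I*pi/5)) + (2 + 2*exp(-4*I*pi/5) + exp(-2*I*pi/5) + exp(4*I*pi/5) + 3*exp(2*I*pi/5)) + (2 + 2*exp(-2*I*pi/5) + 3*exp(-4*I*pi/5) + exp(4*I*pi/5) + exp(2*I*pi/5))] = 10/5 = 2
  <chi_rho, chi_2> = (1/5)[1*(9)*conj(1) + 1*(1 + 3*exp(-4*I*pi/5) + exp(-2*I*pi/5) + 2*exp(4*I*pi/5) + 2*exp(2*I*pi/5))*conj(exp(4*I*pi/5)) + 1*(1 + 2*exp(-2*I*pi/5) + exp(-4*I*pi/5) + 2*exp(4*I*pi/5) + 3*exp(2*I*pi/5))*conj(exp(-2*I*pi/5)) + 1*(1 + 3*exp(-2*I*pi/5) + 2*exp(-4*I*pi/5) + exp(4*I*pi/5) + 2*exp(2*I*pi/5))*conj(exp(2*I*pi/5)) + 1*(1 + 2*exp(-2*I*pi/5) + 2*exp(-4*I*pi/5) + exp(2*I*pi/5) + 3*exp(4*I*pi/5))*conj(exp(-4*I*pi/5))]
      = (1/5)[(9) + (2 + 2*exp(-2*I*pi/5) + exp(-4*I*pi/5) + exp(4*I*pi/5) + 3*exp(2*I*pi/5)) + (2 + 2*exp(-4*I*pi/5) + exp(-2*I*pi/5) + exp(2*I*pi/5) + 3*exp(4*I*pi/5)) + (2 + 3*exp(-4*I*pi/5) + exp(-2*I*pi/5) + exp(2*I*pi/5) + 2*exp(4*I*pi/5)) + (2 + 3*exp(-2*I*pi/5) + exp(-4*I*pi/5) + exp(4*I*pi/5) + 2*exp(2*I*pi/5))] = 10/5 = 2
  <chi_rho, chi_3> = (1/5)[1*(9)*conj(1) + 1*(1 + 3*exp(-4*I*pi/5) + exp(-2*I*pi/5) + 2*exp(4*I*pi/5) + 2*exp(2*I*pi/5))*conj(exp(-4*I*pi/5)) + 1*(1 + 2*exp(-2*I*pi/5) + exp(-4*I*pi/5) + 2*exp(4*I*pi/5) + 3*exp(2*I*pi/5))*conj(exp(2*I*pi/5)) + 1*(1 + 3*exp(-2*I*pi/5) + 2*exp(-4*I*pi/5) + exp(4*I*pi/5) + 2*exp(2*I*pi/5))*conj(exp(-2*I*pi/5)) + 1*(1 + 2*exp(-2*I*pi/5) + 2*exp(-4*I*pi/5) + exp(2*I*pi/5) + 3*exp(4*I*pi/5))*conj(exp(4*I*pi/5))]
      = (1/5)[(9) + (3 + 2*exp(-2*I*pi/5) + 2*exp(-4*I*pi/5) + exp(4*I*pi/5) + exp(2*I*pi/5)) + (3 + 2*exp(-4*I*pi/5) + exp(-2*I*pi/5) + exp(4*I*pi/5) + 2*exp(2*I*pi/5)) + (3 + 2*exp(-2*I*pi/5) + exp(-4*I*pi/5) + exp(2*I*pi/5) + 2*exp(4*I*pi/5)) + (3 + exp(-2*I*pi/5) + exp(-4*I*pi/5) + 2*exp(4*I*pi/5) + 2*exp(2*I*pi/5))] = 15/5 = 3
  <chi_rho, chi_4> = (1/5)[1*(9)*conj(1) + 1*(1 + 3*exp(-4*I*pi/5) + exp(-2*I*pi/5) + 2*exp(4*I*pi/5) + 2*exp(2*I*pi/5))*conj(exp(-2*I*pi/5)) + 1*(1 + 2*exp(-2*I*pi/5) + exp(-4*I*pi/5) + 2*exp(4*I*pi/5) + 3*exp(2*I*pi/5))*conj(exp(-4*I*pi/5)) + 1*(1 + 3*exp(-2*I*pi/5) + 2*exp(-4*I*pi/5) + exp(4*I*pi/5) + 2*exp(2*I*pi/5))*conj(exp(4*I*pi/5)) + 1*(1 + 2*exp(-2*I*pi/5) + 2*exp(-4*I*pi/5) + exp(2*I*pi/5) + 3*exp(4*I*pi/5))*conj(exp(2*I*pi/5))]
      = (1/5)[(9) + (1 + 3*exp(-2*I*pi/5) + 2*exp(-4*I*pi/5) + exp(2*I*pi/5) + 2*exp(4*I*pi/5)) + (1 + 2*exp(-2*I*pi/5) + 3*exp(-4*I*pi/5) + exp(4*I*pi/5) + 2*exp(2*I*pi/5)) + (1 + 2*exp(-2*I*pi/5) + exp(-4*I*pi/5) + 3*exp(4*I*pi/5) + 2*exp(2*I*pi/5)) + (1 + 2*exp(-4*I*pi/5) + exp(-2*I*pi/5) + 2*exp(4*I*pi/5) + 3*exp(2*I*pi/5))] = 5/5 = 1
(Exp terms are combined using exp(i*s)*conj(exp(i*t)) = exp(i*(s-t)), and sums of them are collapsed using the identity that for every m > 1 the m distinct m-th roots of unity sum to 0, e.g. 1 + exp(2*I*pi/3) + exp(-2*I*pi/3) = 0.)
Dimension check: dim(rho) = sum (mult * dim) = 1*1 + 2*1 + 2*1 + 3*1 + 1*1 = 9 = chi_rho(e) = 9.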